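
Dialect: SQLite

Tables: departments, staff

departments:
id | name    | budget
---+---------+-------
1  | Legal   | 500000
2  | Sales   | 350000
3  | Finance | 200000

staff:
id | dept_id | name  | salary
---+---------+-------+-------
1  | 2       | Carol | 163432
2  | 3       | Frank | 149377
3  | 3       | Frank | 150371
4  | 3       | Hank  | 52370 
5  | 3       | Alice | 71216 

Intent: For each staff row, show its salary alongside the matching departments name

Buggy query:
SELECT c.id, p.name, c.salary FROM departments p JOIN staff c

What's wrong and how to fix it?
Bug: JOIN with no ON clause produces a cartesian product; every staff row pairs with every departments row

Fix: Add ON c.dept_id = p.id to the JOIN

Corrected query:
SELECT c.id, p.name, c.salary FROM departments p JOIN staff c ON c.dept_id = p.id

Result:
id | name    | salary
---+---------+-------
1  | Sales   | 163432
2  | Finance | 149377
3  | Finance | 150371
4  | Finance | 52370 
5  | Finance | 71216 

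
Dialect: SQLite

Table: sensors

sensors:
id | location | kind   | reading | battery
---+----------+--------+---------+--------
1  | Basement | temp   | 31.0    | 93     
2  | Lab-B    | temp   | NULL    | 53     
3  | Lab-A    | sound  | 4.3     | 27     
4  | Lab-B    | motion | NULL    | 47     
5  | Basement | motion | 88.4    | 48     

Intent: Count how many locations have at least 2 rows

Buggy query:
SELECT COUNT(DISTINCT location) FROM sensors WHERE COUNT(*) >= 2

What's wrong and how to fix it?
Bug: COUNT(*) cannot appear in WHERE; the per-group count doesn't exist yet

Fix: Use a subquery that GROUPs and filters with HAVING, then count its rows

Corrected query:
SELECT COUNT(*) FROM (SELECT location FROM sensors GROUP BY location HAVING COUNT(*) >= 2)

Result:
COUNT(*)
--------
2       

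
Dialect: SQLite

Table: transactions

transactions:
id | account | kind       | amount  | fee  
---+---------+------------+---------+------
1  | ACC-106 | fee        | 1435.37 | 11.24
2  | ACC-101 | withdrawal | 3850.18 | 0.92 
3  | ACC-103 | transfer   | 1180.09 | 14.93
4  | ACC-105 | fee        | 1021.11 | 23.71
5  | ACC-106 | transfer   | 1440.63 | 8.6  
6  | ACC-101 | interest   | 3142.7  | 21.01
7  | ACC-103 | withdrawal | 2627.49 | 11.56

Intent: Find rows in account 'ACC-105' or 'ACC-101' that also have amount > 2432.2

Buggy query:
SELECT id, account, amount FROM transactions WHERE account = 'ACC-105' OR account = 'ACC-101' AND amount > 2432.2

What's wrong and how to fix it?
Bug: AND binds tighter than OR, so this parses as account = 'ACC-105' OR (account = 'ACC-101' AND amount > 2432.2)

Fix: Add parentheses around the OR so the AND applies to both alternatives

Corrected query:
SELECT id, account, amount FROM transactions WHERE (account = 'ACC-105' OR account = 'ACC-101') AND amount > 2432.2

Result:
id | account | amount 
---+---------+--------
2  | ACC-101 | 3850.18
6  | ACC-101 | 3142.7 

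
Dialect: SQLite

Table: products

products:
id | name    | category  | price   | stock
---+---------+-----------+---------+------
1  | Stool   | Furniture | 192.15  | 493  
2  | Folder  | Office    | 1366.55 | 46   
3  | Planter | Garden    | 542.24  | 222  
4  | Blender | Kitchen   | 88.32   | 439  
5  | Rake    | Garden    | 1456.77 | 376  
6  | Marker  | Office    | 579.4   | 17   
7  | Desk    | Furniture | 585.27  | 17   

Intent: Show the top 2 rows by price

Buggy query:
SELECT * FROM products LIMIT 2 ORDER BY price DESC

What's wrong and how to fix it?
Bug: LIMIT must come after ORDER BY

Fix: Sort with ORDER BY, then apply LIMIT

Corrected query:
SELECT * FROM products ORDER BY price DESC LIMIT 2

Result:
id | name   | category | price   | stock
---+--------+----------+---------+------
5  | Rake   | Garden   | 1456.77 | 376  
2  | Folder | Office   | 1366.55 | 46   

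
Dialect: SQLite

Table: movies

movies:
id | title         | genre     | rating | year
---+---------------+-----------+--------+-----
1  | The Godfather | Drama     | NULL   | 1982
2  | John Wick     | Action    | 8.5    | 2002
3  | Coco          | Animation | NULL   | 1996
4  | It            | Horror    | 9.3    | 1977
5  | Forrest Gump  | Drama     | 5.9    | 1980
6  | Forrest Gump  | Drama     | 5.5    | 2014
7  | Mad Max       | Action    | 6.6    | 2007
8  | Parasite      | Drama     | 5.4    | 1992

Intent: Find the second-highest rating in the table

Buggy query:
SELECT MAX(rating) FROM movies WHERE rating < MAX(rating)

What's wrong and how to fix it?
Bug: The inner MAX is an aggregate inside WHERE, which is not allowed

Fix: Compute the overall MAX in a subquery, then take MAX of rows below it

Corrected query:
SELECT MAX(rating) FROM movies WHERE rating < (SELECT MAX(rating) FROM movies)

Result:
MAX(rating)
-----------
8.5        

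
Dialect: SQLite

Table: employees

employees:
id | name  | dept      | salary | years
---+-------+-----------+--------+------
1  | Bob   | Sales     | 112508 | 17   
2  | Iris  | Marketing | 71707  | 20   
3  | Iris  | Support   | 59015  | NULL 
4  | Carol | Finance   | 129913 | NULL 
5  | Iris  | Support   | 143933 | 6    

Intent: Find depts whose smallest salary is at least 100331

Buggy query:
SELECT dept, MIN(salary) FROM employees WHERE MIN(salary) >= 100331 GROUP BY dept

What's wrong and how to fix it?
Bug: MIN() in WHERE is a misuse of aggregate

Fix: Replace WHERE with HAVING after the GROUP BY

Corrected query:
SELECT dept, MIN(salary) FROM employees GROUP BY dept HAVING MIN(salary) >= 100331

Result:
dept    | MIN(salary)
--------+------------
Finance | 129913     
Sales   | 112508     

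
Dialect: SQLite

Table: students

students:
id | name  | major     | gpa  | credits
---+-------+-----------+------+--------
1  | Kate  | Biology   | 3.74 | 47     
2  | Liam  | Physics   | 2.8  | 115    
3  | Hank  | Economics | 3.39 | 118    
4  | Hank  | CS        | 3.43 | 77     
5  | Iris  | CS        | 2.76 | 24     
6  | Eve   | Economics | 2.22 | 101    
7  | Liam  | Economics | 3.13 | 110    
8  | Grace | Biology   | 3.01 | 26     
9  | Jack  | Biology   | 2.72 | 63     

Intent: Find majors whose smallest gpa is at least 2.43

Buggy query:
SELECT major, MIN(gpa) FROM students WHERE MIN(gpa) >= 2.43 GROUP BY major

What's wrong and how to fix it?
Bug: Aggregates like MIN are computed per group after WHERE runs

Fix: Use HAVING for the per-group MIN condition

Corrected query:
SELECT major, MIN(gpa) FROM students GROUP BY major HAVING MIN(gpa) >= 2.43

Result:
major   | MIN(gpa)
--------+---------
Biology | 2.72    
CS      | 2.76    
Physics | 2.8     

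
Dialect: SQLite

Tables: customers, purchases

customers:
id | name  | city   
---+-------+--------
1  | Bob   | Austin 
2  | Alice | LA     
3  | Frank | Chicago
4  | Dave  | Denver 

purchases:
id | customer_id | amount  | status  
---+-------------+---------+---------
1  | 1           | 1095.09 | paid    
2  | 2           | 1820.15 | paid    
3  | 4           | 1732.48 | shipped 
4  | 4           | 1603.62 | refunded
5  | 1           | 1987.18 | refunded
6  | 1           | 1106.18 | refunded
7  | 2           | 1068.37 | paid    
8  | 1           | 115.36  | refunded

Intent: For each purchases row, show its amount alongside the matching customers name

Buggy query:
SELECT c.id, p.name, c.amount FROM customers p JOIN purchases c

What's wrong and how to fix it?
Bug: Missing join condition: each purchases row is matched to all customers rows instead of just its own

Fix: Add ON c.customer_id = p.id to the JOIN

Corrected query:
SELECT c.id, p.name, c.amount FROM customers p JOIN purchases c ON c.customer_id = p.id

Result:
id | name  | amount 
---+-------+--------
1  | Bob   | 1095.09
2  | Alice | 1820.15
3  | Dave  | 1732.48
4  | Dave  | 1603.62
5  | Bob   | 1987.18
6  | Bob   | 1106.18
7  | Alice | 1068.37
8  | Bob   | 115.36 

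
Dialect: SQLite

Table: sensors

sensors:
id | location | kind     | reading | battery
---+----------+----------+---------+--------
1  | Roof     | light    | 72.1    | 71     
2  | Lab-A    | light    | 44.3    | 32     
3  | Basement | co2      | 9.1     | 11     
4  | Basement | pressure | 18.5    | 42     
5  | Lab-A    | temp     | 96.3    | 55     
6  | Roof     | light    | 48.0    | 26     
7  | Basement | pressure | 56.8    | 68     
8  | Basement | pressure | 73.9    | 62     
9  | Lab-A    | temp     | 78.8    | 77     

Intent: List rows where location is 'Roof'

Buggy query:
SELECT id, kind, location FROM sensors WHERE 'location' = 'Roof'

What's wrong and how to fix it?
Bug: 'location' in single quotes is a string literal, not the column; the comparison is literal-vs-literal and never true

Fix: Reference the column as location without single quotes

Corrected query:
SELECT id, kind, location FROM sensors WHERE location = 'Roof'

Result:
id | kind  | location
---+-------+---------
1  | light | Roof    
6  | light | Roof    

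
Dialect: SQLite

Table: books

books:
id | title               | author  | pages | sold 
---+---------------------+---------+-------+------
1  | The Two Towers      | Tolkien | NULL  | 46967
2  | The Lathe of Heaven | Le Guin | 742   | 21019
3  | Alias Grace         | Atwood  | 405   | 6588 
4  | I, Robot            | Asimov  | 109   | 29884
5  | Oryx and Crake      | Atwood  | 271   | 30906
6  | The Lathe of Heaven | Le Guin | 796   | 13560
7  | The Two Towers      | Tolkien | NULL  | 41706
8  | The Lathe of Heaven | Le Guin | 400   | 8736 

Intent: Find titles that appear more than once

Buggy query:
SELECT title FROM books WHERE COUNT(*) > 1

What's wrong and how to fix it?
Bug: WHERE can't reference COUNT(*); aggregates are computed after WHERE

Fix: Group first, then use HAVING for the count condition

Corrected query:
SELECT title FROM books GROUP BY title HAVING COUNT(*) > 1

Result:
title              
-------------------
The Lathe of Heaven
The Two Towers     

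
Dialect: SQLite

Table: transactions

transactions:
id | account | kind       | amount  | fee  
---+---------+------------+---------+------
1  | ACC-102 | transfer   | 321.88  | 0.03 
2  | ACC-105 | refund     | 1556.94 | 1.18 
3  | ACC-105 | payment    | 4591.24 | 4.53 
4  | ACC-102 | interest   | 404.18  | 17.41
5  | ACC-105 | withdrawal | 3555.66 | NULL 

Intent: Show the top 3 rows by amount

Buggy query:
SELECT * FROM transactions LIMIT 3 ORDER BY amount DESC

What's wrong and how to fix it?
Bug: ORDER BY cannot follow LIMIT; LIMIT is the final clause

Fix: Swap the clauses: ORDER BY first, then LIMIT

Corrected query:
SELECT * FROM transactions ORDER BY amount DESC LIMIT 3

Result:
id | account | kind       | amount  | fee 
---+---------+------------+---------+-----
3  | ACC-105 | payment    | 4591.24 | 4.53
5  | ACC-105 | withdrawal | 3555.66 | NULL
2  | ACC-105 | refund     | 1556.94 | 1.18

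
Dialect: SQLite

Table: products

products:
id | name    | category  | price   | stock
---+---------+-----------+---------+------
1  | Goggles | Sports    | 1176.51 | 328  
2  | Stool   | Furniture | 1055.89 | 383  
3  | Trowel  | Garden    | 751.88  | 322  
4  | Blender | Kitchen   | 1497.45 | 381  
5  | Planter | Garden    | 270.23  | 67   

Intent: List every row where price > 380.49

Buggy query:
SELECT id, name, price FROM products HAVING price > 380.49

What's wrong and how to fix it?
Bug: HAVING filters the output of aggregation, but this query has no GROUP BY and no aggregate functions, so SQLite rejects it (HAVING clause on a non-aggregate query); the condition here is per row

Fix: Replace HAVING with WHERE since the condition applies to individual rows

Corrected query:
SELECT id, name, price FROM products WHERE price > 380.49

Result:
id | name    | price  
---+---------+--------
1  | Goggles | 1176.51
2  | Stool   | 1055.89
3  | Trowel  | 751.88 
4  | Blender | 1497.45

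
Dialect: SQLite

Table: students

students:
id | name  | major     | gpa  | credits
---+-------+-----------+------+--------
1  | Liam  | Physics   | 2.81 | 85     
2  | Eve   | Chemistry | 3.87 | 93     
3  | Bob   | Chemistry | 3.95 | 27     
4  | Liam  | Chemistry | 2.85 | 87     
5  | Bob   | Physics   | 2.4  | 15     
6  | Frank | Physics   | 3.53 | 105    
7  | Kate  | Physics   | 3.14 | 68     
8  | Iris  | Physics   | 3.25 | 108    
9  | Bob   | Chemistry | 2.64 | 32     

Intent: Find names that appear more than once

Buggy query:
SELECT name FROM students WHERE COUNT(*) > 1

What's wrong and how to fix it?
Bug: COUNT(*) is an aggregate and cannot be used in WHERE

Fix: Group first, then use HAVING for the count condition

Corrected query:
SELECT name FROM students GROUP BY name HAVING COUNT(*) > 1

Result:
name
----
Bob 
Liam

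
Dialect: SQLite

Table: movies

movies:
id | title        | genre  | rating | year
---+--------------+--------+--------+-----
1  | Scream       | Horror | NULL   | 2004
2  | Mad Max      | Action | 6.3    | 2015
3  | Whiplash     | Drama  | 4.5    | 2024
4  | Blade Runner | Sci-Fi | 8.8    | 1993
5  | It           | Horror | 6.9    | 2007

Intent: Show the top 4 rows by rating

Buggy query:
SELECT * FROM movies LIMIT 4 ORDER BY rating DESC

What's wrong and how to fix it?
Bug: ORDER BY cannot follow LIMIT; LIMIT is the final clause

Fix: Sort with ORDER BY, then apply LIMIT

Corrected query:
SELECT * FROM movies ORDER BY rating DESC LIMIT 4

Result:
id | title        | genre  | rating | year
---+--------------+--------+--------+-----
4  | Blade Runner | Sci-Fi | 8.8    | 1993
5  | It           | Horror | 6.9    | 2007
2  | Mad Max      | Action | 6.3    | 2015
3  | Whiplash     | Drama  | 4.5    | 2024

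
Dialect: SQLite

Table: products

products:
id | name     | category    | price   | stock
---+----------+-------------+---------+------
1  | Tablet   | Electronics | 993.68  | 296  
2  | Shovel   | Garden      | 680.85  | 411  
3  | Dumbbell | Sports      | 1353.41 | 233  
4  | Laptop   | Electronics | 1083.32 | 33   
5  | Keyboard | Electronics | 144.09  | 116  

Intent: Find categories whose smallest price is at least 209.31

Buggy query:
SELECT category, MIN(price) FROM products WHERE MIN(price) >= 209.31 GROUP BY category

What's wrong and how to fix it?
Bug: MIN() in WHERE is a misuse of aggregate

Fix: Replace WHERE with HAVING after the GROUP BY

Corrected query:
SELECT category, MIN(price) FROM products GROUP BY category HAVING MIN(price) >= 209.31

Result:
category | MIN(price)
---------+-----------
Garden   | 680.85    
Sports   | 1353.41   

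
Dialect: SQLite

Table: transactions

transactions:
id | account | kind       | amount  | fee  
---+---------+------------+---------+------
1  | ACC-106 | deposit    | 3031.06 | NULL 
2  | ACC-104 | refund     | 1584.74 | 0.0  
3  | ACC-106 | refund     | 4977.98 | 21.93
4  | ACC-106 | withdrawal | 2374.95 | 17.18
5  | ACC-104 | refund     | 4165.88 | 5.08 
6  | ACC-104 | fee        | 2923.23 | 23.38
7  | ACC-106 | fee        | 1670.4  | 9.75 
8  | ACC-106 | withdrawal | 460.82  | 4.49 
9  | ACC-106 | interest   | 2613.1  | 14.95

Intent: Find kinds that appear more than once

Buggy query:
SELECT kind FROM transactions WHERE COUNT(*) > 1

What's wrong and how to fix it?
Bug: COUNT(*) is an aggregate and cannot be used in WHERE

Fix: GROUP BY kind, then filter groups with HAVING COUNT(*) > 1

Corrected query:
SELECT kind FROM transactions GROUP BY kind HAVING COUNT(*) > 1

Result:
kind      
----------
fee       
refund    
withdrawal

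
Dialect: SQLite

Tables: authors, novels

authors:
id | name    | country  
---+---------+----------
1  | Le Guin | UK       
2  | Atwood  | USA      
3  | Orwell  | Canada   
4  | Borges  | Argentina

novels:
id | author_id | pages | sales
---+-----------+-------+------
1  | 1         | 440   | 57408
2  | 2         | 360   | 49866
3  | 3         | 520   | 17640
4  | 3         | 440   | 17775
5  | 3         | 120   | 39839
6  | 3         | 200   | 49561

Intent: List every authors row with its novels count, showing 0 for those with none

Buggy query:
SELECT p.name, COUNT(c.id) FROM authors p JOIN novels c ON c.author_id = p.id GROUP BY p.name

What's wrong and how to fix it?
Bug: INNER JOIN drops authors rows that have no matching novels rows

Fix: Use LEFT JOIN so parents without children still appear (COUNT(c.id) gives 0)

Corrected query:
SELECT p.name, COUNT(c.id) FROM authors p LEFT JOIN novels c ON c.author_id = p.id GROUP BY p.name

Result:
name    | COUNT(c.id)
--------+------------
Atwood  | 1          
Borges  | 0          
Le Guin | 1          
Orwell  | 4          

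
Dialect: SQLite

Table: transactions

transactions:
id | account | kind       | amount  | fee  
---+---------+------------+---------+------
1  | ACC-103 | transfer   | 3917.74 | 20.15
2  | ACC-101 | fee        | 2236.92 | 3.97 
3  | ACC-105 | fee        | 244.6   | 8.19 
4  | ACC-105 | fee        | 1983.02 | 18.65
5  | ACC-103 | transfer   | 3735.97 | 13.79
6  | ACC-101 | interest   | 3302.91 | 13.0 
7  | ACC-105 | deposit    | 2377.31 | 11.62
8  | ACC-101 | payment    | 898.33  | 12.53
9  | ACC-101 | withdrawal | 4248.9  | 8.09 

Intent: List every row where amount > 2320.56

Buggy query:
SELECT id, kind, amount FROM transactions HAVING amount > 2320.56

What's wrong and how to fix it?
Bug: This is a non-aggregate query (no GROUP BY, no aggregates), so in SQLite the HAVING clause is invalid here; a row-level condition belongs in WHERE

Fix: Use WHERE for row-level filtering

Corrected query:
SELECT id, kind, amount FROM transactions WHERE amount > 2320.56

Result:
id | kind       | amount 
---+------------+--------
1  | transfer   | 3917.74
5  | transfer   | 3735.97
6  | interest   | 3302.91
7  | deposit    | 2377.31
9  | withdrawal | 4248.9 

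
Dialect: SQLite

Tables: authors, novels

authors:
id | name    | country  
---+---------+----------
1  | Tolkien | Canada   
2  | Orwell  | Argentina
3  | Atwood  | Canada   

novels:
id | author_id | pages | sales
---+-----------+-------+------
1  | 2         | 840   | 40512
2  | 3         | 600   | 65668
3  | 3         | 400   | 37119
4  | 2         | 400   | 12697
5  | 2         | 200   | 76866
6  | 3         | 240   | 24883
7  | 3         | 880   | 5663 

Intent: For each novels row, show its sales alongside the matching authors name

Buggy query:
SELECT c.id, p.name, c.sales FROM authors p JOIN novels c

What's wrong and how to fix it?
Bug: JOIN with no ON clause produces a cartesian product; every novels row pairs with every authors row

Fix: Add ON c.author_id = p.id to the JOIN

Corrected query:
SELECT c.id, p.name, c.sales FROM authors p JOIN novels c ON c.author_id = p.id

Result:
id | name   | sales
---+--------+------
1  | Orwell | 40512
2  | Atwood | 65668
3  | Atwood | 37119
4  | Orwell | 12697
5  | Orwell | 76866
6  | Atwood | 24883
7  | Atwood | 5663 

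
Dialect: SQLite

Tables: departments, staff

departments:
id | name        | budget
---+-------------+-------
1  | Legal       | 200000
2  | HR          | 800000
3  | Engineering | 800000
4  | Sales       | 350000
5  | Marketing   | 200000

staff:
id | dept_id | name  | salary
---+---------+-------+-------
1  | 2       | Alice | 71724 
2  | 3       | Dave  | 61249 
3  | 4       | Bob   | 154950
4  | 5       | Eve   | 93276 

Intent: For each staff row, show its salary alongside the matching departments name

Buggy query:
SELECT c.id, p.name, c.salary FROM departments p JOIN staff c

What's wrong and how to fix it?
Bug: JOIN with no ON clause produces a cartesian product; every staff row pairs with every departments row

Fix: Add ON c.dept_id = p.id to the JOIN

Corrected query:
SELECT c.id, p.name, c.salary FROM departments p JOIN staff c ON c.dept_id = p.id

Result:
id | name        | salary
---+-------------+-------
1  | HR          | 71724 
2  | Engineering | 61249 
3  | Sales       | 154950
4  | Marketing   | 93276 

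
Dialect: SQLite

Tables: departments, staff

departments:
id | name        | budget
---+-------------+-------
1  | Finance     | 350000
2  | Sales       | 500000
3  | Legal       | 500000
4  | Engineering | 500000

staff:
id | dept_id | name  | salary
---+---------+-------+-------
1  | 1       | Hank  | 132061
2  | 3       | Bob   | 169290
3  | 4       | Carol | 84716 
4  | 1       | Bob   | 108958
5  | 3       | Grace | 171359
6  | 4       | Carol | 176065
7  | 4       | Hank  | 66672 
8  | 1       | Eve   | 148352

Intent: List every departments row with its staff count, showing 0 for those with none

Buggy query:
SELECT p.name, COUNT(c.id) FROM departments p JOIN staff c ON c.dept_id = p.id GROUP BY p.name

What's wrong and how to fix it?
Bug: INNER JOIN drops departments rows that have no matching staff rows

Fix: Switch to LEFT JOIN to retain unmatched parent rows

Corrected query:
SELECT p.name, COUNT(c.id) FROM departments p LEFT JOIN staff c ON c.dept_id = p.id GROUP BY p.name

Result:
name        | COUNT(c.id)
------------+------------
Engineering | 3          
Finance     | 3          
Legal       | 2          
Sales       | 0          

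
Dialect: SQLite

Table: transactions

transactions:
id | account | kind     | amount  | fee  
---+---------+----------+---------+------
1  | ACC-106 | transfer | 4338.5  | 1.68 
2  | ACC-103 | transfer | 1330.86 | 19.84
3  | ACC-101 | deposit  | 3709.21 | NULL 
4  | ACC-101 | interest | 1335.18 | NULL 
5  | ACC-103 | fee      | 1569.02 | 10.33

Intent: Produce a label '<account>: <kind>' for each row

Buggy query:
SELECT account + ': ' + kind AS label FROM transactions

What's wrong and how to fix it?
Bug: SQLite uses || for string concatenation; + coerces text to numbers (yielding 0)

Fix: Replace + with || to concatenate text

Corrected query:
SELECT account || ': ' || kind AS label FROM transactions

Result:
label            
-----------------
ACC-106: transfer
ACC-103: transfer
ACC-101: deposit 
ACC-101: interest
ACC-103: fee     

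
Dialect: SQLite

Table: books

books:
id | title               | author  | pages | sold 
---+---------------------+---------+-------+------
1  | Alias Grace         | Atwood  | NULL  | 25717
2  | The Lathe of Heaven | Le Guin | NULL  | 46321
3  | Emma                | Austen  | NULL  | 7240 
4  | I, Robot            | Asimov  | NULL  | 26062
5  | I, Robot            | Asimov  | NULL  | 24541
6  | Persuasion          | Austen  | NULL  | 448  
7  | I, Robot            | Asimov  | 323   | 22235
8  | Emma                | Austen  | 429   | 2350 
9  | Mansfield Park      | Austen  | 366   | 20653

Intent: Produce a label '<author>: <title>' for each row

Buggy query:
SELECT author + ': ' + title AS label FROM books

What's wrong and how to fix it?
Bug: SQLite uses || for string concatenation; + coerces text to numbers (yielding 0)

Fix: Use the || operator for string concatenation

Corrected query:
SELECT author || ': ' || title AS label FROM books

Result:
label                       
----------------------------
Atwood: Alias Grace         
Le Guin: The Lathe of Heaven
Austen: Emma                
Asimov: I, Robot            
Asimov: I, Robot            
Austen: Persuasion          
Asimov: I, Robot            
Austen: Emma                
Austen: Mansfield Park      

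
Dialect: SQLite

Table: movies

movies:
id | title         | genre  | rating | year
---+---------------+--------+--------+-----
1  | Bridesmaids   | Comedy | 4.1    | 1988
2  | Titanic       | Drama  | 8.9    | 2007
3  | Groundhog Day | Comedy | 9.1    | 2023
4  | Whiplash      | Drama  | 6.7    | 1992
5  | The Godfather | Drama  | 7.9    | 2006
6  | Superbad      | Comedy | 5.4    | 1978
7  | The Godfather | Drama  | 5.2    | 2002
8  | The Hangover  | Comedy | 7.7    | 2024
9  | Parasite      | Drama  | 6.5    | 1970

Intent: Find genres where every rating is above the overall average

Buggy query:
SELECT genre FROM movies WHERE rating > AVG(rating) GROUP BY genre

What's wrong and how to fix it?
Bug: AVG() is an aggregate; it can't sit directly in WHERE

Fix: Compute the overall average in a scalar subquery and compare each group's MIN against it in HAVING

Corrected query:
SELECT genre FROM movies GROUP BY genre HAVING MIN(rating) > (SELECT AVG(rating) FROM movies)

Result:
(no rows)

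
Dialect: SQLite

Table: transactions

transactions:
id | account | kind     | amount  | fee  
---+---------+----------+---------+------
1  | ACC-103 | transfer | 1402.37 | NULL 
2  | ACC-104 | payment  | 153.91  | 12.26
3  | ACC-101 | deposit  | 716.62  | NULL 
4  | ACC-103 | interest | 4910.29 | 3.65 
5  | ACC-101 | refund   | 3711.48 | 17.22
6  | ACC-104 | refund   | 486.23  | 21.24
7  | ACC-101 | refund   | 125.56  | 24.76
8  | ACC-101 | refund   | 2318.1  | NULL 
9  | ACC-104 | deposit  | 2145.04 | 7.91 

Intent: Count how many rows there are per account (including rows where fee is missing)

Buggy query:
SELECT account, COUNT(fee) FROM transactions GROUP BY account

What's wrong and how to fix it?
Bug: COUNT(fee) skips NULLs, so groups with missing fee are undercounted

Fix: Replace COUNT(fee) with COUNT(*)

Corrected query:
SELECT account, COUNT(*) FROM transactions GROUP BY account

Result:
account | COUNT(*)
--------+---------
ACC-101 | 4       
ACC-103 | 2       
ACC-104 | 3       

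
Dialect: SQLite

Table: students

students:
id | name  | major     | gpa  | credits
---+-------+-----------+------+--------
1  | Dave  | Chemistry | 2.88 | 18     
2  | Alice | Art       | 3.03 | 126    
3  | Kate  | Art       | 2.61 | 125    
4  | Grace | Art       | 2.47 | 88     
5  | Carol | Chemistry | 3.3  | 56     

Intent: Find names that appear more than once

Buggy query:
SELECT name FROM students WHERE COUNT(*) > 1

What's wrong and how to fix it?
Bug: COUNT(*) is an aggregate and cannot be used in WHERE

Fix: GROUP BY name, then filter groups with HAVING COUNT(*) > 1

Corrected query:
SELECT name FROM students GROUP BY name HAVING COUNT(*) > 1

Result:
(no rows)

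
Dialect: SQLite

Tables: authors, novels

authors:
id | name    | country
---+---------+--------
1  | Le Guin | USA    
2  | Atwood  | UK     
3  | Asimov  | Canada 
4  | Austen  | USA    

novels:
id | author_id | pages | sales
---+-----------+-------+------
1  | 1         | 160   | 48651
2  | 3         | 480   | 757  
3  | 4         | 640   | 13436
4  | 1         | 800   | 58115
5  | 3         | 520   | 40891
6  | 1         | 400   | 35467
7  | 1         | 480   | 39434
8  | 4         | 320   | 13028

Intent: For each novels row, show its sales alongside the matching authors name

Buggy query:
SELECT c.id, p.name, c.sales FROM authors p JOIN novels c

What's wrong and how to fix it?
Bug: Missing join condition: each novels row is matched to all authors rows instead of just its own

Fix: Specify the join condition linking the foreign key to the parent id

Corrected query:
SELECT c.id, p.name, c.sales FROM authors p JOIN novels c ON c.author_id = p.id

Result:
id | name    | sales
---+---------+------
1  | Le Guin | 48651
2  | Asimov  | 757  
3  | Austen  | 13436
4  | Le Guin | 58115
5  | Asimov  | 40891
6  | Le Guin | 35467
7  | Le Guin | 39434
8  | Austen  | 13028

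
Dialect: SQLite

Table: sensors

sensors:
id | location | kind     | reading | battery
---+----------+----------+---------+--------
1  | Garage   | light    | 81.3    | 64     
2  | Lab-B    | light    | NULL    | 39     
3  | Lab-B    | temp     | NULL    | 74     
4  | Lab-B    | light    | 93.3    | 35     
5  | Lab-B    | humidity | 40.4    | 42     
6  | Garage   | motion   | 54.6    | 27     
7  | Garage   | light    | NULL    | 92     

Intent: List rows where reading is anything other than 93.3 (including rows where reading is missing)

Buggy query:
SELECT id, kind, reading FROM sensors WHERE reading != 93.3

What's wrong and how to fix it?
Bug: Inequality against NULL is unknown, not true; rows with NULL are dropped

Fix: Add an explicit OR reading IS NULL to include the missing-value rows

Corrected query:
SELECT id, kind, reading FROM sensors WHERE reading != 93.3 OR reading IS NULL

Result:
id | kind     | reading
---+----------+--------
1  | light    | 81.3   
2  | light    | NULL   
3  | temp     | NULL   
5  | humidity | 40.4   
6  | motion   | 54.6   
7  | light    | NULL   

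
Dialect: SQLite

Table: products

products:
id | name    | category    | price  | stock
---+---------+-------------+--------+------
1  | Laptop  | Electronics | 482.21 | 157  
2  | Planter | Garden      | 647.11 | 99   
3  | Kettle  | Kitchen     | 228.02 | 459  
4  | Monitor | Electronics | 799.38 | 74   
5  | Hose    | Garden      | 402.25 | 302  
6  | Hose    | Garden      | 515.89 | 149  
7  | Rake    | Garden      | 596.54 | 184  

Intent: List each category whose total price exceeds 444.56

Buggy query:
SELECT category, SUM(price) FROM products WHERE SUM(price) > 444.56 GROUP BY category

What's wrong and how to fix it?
Bug: SUM(price) is an aggregate, but WHERE filters rows before aggregation

Fix: Move the aggregate condition to a HAVING clause

Corrected query:
SELECT category, SUM(price) FROM products GROUP BY category HAVING SUM(price) > 444.56

Result:
category    | SUM(price)
------------+-----------
Electronics | 1281.59   
Garden      | 2161.79   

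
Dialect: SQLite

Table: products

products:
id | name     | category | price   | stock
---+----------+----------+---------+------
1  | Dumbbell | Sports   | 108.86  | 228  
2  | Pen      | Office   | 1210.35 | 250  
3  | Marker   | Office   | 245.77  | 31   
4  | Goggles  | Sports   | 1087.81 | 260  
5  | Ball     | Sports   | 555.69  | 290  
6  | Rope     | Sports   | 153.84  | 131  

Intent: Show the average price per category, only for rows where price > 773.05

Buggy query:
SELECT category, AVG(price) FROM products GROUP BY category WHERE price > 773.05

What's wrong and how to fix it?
Bug: Row-level WHERE must come before GROUP BY in the clause order

Fix: Place WHERE between FROM and GROUP BY

Corrected query:
SELECT category, AVG(price) FROM products WHERE price > 773.05 GROUP BY category

Result:
category | AVG(price)
---------+-----------
Office   | 1210.35   
Sports   | 1087.81   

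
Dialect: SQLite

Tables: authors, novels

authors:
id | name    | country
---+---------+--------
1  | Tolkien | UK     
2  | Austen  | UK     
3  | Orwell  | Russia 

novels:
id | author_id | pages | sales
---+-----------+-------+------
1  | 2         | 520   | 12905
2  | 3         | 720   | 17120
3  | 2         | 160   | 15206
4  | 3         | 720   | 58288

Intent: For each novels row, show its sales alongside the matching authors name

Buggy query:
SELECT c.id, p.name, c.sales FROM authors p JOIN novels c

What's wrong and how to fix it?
Bug: JOIN with no ON clause produces a cartesian product; every novels row pairs with every authors row

Fix: Specify the join condition linking the foreign key to the parent id

Corrected query:
SELECT c.id, p.name, c.sales FROM authors p JOIN novels c ON c.author_id = p.id

Result:
id | name   | sales
---+--------+------
1  | Austen | 12905
2  | Orwell | 17120
3  | Austen | 15206
4  | Orwell | 58288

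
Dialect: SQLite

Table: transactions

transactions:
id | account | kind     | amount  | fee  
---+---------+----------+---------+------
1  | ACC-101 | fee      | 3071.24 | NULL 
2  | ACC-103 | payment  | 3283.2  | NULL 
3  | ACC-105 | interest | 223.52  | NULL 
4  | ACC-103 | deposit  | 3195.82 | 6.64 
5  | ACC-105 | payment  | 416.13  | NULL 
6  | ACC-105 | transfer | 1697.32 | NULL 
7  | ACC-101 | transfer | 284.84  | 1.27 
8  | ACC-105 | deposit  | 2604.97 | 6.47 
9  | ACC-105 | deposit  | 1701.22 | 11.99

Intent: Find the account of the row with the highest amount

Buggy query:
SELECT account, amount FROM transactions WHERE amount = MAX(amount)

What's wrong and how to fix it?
Bug: MAX(amount) is an aggregate and cannot be used directly in WHERE

Fix: Wrap MAX in a scalar subquery so WHERE compares against a single value

Corrected query:
SELECT account, amount FROM transactions WHERE amount = (SELECT MAX(amount) FROM transactions)

Result:
account | amount
--------+-------
ACC-103 | 3283.2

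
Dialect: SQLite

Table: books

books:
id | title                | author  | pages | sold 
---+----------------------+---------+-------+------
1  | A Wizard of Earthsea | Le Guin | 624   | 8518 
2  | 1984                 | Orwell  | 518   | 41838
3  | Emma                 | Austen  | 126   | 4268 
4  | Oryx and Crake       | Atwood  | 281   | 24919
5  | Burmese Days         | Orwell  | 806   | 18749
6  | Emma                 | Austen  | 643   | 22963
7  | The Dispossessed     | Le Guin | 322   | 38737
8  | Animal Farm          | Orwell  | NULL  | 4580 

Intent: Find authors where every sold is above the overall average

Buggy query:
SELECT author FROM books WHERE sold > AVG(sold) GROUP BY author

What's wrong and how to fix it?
Bug: WHERE evaluates per row before aggregation, so AVG() is unavailable

Fix: Compute the overall average in a scalar subquery and compare each group's MIN against it in HAVING

Corrected query:
SELECT author FROM books GROUP BY author HAVING MIN(sold) > (SELECT AVG(sold) FROM books)

Result:
author
------
Atwood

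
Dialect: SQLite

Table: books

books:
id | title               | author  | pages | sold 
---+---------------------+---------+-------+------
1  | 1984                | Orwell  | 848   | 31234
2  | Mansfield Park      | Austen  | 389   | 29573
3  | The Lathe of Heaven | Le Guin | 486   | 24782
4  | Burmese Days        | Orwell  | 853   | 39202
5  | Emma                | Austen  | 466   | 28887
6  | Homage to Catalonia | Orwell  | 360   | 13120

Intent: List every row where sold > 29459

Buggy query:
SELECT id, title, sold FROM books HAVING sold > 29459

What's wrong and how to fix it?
Bug: HAVING filters the output of aggregation, but this query has no GROUP BY and no aggregate functions, so SQLite rejects it (HAVING clause on a non-aggregate query); the condition here is per row

Fix: Replace HAVING with WHERE since the condition applies to individual rows

Corrected query:
SELECT id, title, sold FROM books WHERE sold > 29459

Result:
id | title          | sold 
---+----------------+------
1  | 1984           | 31234
2  | Mansfield Park | 29573
4  | Burmese Days   | 39202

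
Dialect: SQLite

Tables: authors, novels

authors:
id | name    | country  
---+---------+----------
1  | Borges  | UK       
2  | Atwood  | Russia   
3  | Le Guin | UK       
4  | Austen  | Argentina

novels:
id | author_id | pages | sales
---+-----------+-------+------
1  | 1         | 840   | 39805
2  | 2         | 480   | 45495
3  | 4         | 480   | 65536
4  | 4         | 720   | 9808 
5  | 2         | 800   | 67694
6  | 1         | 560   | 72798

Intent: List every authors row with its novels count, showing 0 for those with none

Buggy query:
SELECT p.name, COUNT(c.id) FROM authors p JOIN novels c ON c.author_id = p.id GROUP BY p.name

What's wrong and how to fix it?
Bug: An inner join excludes parents with zero children

Fix: Switch to LEFT JOIN to retain unmatched parent rows

Corrected query:
SELECT p.name, COUNT(c.id) FROM authors p LEFT JOIN novels c ON c.author_id = p.id GROUP BY p.name

Result:
name    | COUNT(c.id)
--------+------------
Atwood  | 2          
Austen  | 2          
Borges  | 2          
Le Guin | 0          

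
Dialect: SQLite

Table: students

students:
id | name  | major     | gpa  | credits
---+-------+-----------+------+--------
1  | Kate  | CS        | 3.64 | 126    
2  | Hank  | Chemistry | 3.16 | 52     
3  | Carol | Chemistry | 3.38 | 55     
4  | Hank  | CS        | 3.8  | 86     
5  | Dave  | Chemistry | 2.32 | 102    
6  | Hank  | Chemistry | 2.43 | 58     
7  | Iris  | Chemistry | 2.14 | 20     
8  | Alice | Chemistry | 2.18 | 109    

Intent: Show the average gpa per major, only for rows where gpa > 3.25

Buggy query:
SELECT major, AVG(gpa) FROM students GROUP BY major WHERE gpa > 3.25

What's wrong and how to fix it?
Bug: Row-level WHERE must come before GROUP BY in the clause order

Fix: Move the WHERE clause before GROUP BY

Corrected query:
SELECT major, AVG(gpa) FROM students WHERE gpa > 3.25 GROUP BY major

Result:
major     | AVG(gpa)
----------+---------
CS        | 3.72    
Chemistry | 3.38    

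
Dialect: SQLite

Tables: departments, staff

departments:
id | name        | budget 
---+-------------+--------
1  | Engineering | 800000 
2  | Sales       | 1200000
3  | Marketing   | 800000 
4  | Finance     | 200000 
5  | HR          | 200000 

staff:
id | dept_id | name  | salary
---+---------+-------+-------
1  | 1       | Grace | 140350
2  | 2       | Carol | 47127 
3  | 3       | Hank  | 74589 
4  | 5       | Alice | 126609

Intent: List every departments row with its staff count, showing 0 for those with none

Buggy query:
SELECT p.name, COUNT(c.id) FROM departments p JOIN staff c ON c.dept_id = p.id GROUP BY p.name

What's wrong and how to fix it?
Bug: An inner join excludes parents with zero children

Fix: Use LEFT JOIN so parents without children still appear (COUNT(c.id) gives 0)

Corrected query:
SELECT p.name, COUNT(c.id) FROM departments p LEFT JOIN staff c ON c.dept_id = p.id GROUP BY p.name

Result:
name        | COUNT(c.id)
------------+------------
Engineering | 1          
Finance     | 0          
HR          | 1          
Marketing   | 1          
Sales       | 1          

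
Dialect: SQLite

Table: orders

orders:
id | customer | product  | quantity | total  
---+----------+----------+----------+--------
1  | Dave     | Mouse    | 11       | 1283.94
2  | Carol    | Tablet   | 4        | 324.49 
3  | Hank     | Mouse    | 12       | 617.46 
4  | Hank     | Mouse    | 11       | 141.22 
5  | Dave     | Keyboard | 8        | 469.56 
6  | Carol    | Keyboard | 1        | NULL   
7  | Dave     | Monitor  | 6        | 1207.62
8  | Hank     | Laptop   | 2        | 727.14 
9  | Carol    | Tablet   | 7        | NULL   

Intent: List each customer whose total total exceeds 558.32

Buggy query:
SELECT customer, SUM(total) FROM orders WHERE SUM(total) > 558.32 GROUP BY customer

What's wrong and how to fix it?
Bug: Aggregate functions cannot appear in a WHERE clause

Fix: Move the aggregate condition to a HAVING clause

Corrected query:
SELECT customer, SUM(total) FROM orders GROUP BY customer HAVING SUM(total) > 558.32

Result:
customer | SUM(total)
---------+-----------
Dave     | 2961.12   
Hank     | 1485.82   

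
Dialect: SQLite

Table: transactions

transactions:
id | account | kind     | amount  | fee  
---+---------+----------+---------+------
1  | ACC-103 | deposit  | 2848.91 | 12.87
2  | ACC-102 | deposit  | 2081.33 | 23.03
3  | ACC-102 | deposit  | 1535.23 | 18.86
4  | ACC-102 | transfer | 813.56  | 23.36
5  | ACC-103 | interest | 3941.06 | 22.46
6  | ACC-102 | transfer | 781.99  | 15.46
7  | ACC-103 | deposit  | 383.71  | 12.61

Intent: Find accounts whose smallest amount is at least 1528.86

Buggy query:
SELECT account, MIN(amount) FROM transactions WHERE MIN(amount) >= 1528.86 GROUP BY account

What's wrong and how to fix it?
Bug: Aggregates like MIN are computed per group after WHERE runs

Fix: Replace WHERE with HAVING after the GROUP BY

Corrected query:
SELECT account, MIN(amount) FROM transactions GROUP BY account HAVING MIN(amount) >= 1528.86

Result:
(no rows)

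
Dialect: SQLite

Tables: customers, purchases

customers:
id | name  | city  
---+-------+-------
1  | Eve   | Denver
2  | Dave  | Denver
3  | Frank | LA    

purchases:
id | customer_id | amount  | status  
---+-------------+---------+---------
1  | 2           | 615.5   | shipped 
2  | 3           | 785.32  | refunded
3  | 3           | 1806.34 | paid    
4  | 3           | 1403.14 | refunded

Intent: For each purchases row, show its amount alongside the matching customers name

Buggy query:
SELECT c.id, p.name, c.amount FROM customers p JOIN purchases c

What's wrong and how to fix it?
Bug: Missing join condition: each purchases row is matched to all customers rows instead of just its own

Fix: Specify the join condition linking the foreign key to the parent id

Corrected query:
SELECT c.id, p.name, c.amount FROM customers p JOIN purchases c ON c.customer_id = p.id

Result:
id | name  | amount 
---+-------+--------
1  | Dave  | 615.5  
2  | Frank | 785.32 
3  | Frank | 1806.34
4  | Frank | 1403.14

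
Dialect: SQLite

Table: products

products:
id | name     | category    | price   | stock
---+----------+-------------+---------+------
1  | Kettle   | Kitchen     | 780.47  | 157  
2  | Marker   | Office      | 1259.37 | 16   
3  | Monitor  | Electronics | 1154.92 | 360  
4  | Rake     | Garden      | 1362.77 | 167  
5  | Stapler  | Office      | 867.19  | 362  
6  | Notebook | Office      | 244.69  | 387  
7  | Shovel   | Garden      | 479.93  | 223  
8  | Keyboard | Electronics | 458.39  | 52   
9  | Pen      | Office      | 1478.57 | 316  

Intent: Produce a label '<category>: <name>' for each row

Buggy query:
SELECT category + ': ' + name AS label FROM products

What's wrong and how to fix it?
Bug: '+' is numeric addition; on text columns SQLite converts them to 0 instead of concatenating

Fix: Replace + with || to concatenate text

Corrected query:
SELECT category || ': ' || name AS label FROM products

Result:
label                
---------------------
Kitchen: Kettle      
Office: Marker       
Electronics: Monitor 
Garden: Rake         
Office: Stapler      
Office: Notebook     
Garden: Shovel       
Electronics: Keyboard
Office: Pen          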